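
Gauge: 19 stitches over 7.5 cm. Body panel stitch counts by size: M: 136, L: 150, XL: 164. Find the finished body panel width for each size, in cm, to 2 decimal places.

19/7.5 = 2.533 sts per cm.
M: 136 / 2.533 = 53.684 → 53.68 cm.
L: 150 / 2.533 = 59.211 → 59.21 cm.
XL: 164 / 2.533 = 64.737 → 64.74 cm.

M 53.68 cm; L 59.21 cm; XL 64.74 cm.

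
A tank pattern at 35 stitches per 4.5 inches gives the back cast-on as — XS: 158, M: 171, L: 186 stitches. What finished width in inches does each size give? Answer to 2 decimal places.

XS 20.31 inches; M 21.99 inches; L 23.91 inches.

35/4.5 = 7.778 sts per in.
XS: 158 / 7.778 = 20.314 → 20.31 in.
M: 171 / 7.778 = 21.986 → 21.99 in.
L: 186 / 7.778 = 23.914 → 23.91 in.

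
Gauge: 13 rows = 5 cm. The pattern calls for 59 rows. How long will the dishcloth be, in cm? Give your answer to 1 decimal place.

13 rows / 5 cm = 2.6 rows per cm.
59 / 2.6 = 22.69 cm.

22.7 cm.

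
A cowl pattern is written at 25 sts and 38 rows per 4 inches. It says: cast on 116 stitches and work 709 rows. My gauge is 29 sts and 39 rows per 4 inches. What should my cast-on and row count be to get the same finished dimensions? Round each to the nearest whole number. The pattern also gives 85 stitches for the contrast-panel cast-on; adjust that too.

Stitches: 116 × 29/25 = 134.56 → 135.
Rows: 709 × 39/38 = 727.66 → 728.
contrast-panel cast-on: 85 × 29/25 = 98.60 → 99.

Cast on 135 stitches; work 728 rows; contrast-panel cast-on 99 stitches.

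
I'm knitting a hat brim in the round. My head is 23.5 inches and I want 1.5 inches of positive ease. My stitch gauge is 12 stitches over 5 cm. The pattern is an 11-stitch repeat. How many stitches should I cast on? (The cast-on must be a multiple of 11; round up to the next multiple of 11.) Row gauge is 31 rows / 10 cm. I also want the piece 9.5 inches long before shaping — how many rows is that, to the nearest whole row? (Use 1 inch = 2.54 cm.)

Finished = 23.5 + 1.5 = 25 inches.
25 inches × 2.54 = 63.50 cm.
12/5 = 2.4 sts per cm; 63.50 × 2.4 = 152.40 sts.
Next multiple of 11 → 154.
9.5 inches = 24.13 cm; × 3.1 = 74.80 → 75 rows.

Cast on 154 stitches; work 75 rows.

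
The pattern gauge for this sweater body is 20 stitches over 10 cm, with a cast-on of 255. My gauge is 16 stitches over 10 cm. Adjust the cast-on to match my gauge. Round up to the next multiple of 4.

204 stitches.

Scale factor = 16 / 20 = 0.800.
255 × 16 / 20 = 204.00 sts.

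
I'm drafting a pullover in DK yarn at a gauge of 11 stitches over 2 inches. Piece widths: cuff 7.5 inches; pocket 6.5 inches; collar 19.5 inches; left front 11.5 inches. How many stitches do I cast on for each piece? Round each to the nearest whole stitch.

cuff 41; pocket 36; collar 107; left front 63.

Rate = 11/2 = 5.5 sts per in.
cuff: 7.5 × 5.5 = 41.25 → 41.
pocket: 6.5 × 5.5 = 35.75 → 36.
collar: 19.5 × 5.5 = 107.25 → 107.
left front: 11.5 × 5.5 = 63.25 → 63.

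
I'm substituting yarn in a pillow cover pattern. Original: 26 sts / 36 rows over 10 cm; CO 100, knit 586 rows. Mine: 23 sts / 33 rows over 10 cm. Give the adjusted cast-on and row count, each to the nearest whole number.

Stitches: 100 × 23/26 = 88.46 → 88.
Rows: 586 × 33/36 = 537.17 → 537.

Cast on 88 stitches; work 537 rows.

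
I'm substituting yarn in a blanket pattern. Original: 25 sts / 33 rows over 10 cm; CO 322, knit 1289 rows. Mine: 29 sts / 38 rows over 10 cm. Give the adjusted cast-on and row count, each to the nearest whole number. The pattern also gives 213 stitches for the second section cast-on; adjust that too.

Cast on 374 stitches; work 1484 rows; second section cast-on 247 stitches.

Stitches: 322 × 29/25 = 373.52 → 374.
Rows: 1289 × 38/33 = 1484.30 → 1484.
second section cast-on: 213 × 29/25 = 247.08 → 247.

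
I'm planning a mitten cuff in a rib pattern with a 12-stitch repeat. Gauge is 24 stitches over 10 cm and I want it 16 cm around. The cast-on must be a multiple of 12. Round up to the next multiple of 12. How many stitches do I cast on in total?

Cast on 48 stitches.

24 / 10 = 2.4 sts per cm.
16 × 2.4 = 38.40 sts.
Next multiple of 12: 48.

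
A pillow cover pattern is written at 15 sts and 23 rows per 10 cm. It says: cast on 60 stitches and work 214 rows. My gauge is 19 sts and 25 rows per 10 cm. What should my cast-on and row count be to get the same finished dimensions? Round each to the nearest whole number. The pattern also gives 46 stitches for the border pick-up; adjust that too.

Cast on 76 stitches; work 233 rows; border pick-up 58 stitches.

Stitches: 60 × 19/15 = 76.00 → 76.
Rows: 214 × 25/23 = 232.61 → 233.
border pick-up: 46 × 19/15 = 58.27 → 58.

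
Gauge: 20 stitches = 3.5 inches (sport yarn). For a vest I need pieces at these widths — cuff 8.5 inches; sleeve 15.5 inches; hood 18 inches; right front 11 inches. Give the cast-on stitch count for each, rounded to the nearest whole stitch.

Rate = 20/3.5 = 5.714 sts per in.
cuff: 8.5 × 5.714 = 48.57 → 49.
sleeve: 15.5 × 5.714 = 88.57 → 89.
hood: 18 × 5.714 = 102.86 → 103.
right front: 11 × 5.714 = 62.86 → 63.

cuff 49; sleeve 89; hood 103; right front 63.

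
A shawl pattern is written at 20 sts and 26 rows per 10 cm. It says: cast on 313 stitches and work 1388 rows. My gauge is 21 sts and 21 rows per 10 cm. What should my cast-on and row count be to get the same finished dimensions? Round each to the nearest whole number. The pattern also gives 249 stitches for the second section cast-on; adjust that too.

Stitches: 313 × 21/20 = 328.65 → 329.
Rows: 1388 × 21/26 = 1121.08 → 1121.
second section cast-on: 249 × 21/20 = 261.45 → 261.

Cast on 329 stitches; work 1121 rows; second section cast-on 261 stitches.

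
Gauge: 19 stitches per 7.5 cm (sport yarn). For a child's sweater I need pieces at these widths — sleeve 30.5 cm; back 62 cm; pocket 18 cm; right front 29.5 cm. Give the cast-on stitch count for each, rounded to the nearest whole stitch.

sleeve 77; back 157; pocket 46; right front 75.

Rate = 19/7.5 = 2.533 sts per cm.
sleeve: 30.5 × 2.533 = 77.27 → 77.
back: 62 × 2.533 = 157.07 → 157.
pocket: 18 × 2.533 = 45.60 → 46.
right front: 29.5 × 2.533 = 74.73 → 75.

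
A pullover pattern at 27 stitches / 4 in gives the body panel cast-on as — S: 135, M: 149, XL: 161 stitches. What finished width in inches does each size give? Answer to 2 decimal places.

S 20.00 inches; M 22.07 inches; XL 23.85 inches.

27/4 = 6.75 sts per in.
S: 135 / 6.75 = 20.000 → 20.00 in.
M: 149 / 6.75 = 22.074 → 22.07 in.
XL: 161 / 6.75 = 23.852 → 23.85 in.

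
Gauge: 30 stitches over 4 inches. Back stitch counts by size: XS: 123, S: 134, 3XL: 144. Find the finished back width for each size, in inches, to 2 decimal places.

XS 16.40 inches; S 17.87 inches; 3XL 19.20 inches.

30/4 = 7.5 sts per in.
XS: 123 / 7.5 = 16.400 → 16.40 in.
S: 134 / 7.5 = 17.867 → 17.87 in.
3XL: 144 / 7.5 = 19.200 → 19.20 in.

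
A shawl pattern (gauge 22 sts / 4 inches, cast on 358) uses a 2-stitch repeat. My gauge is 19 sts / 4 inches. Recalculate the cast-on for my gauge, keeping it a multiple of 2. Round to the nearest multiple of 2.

310 stitches.

358 × 19 / 22 = 309.18.
Nearest multiple of 2: 310.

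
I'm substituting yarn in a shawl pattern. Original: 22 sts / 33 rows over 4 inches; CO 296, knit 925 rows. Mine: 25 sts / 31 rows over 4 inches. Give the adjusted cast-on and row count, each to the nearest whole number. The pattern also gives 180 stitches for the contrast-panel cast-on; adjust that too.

Cast on 336 stitches; work 869 rows; contrast-panel cast-on 205 stitches.

Stitches: 296 × 25/22 = 336.36 → 336.
Rows: 925 × 31/33 = 868.94 → 869.
contrast-panel cast-on: 180 × 25/22 = 204.55 → 205.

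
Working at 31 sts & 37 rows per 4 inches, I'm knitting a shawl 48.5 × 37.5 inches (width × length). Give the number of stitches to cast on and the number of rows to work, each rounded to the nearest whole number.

Cast on 376 stitches and work 347 rows.

Stitch gauge = 31/4 = 7.75 sts/in; 48.5 × 7.75 = 375.88 → 376 sts.
Row gauge = 37/4 = 9.25 rows/in; 37.5 × 9.25 = 346.88 → 347 rows.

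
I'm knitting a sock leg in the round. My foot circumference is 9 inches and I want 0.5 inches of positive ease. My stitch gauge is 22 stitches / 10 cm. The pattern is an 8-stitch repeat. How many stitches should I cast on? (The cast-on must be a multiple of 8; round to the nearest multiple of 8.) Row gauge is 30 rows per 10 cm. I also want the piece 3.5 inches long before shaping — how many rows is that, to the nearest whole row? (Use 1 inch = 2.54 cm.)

Cast on 56 stitches; work 27 rows.

Finished = 9 + 0.5 = 9.5 inches.
9.5 inches × 2.54 = 24.13 cm.
22/10 = 2.2 sts per cm; 24.13 × 2.2 = 53.09 sts.
Nearest multiple of 8 → 56.
3.5 inches = 8.89 cm; × 3 = 26.67 → 27 rows.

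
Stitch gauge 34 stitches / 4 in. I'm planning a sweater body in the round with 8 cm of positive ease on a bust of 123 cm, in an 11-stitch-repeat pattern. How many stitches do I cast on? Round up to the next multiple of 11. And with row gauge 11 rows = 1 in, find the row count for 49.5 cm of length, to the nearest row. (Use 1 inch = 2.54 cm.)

Finished = 123 + 8 = 131 cm.
131 cm × 1/2.54 = 51.57 inches.
34/4 = 8.5 sts per in; 51.57 × 8.5 = 438.39 sts.
Next multiple of 11 → 440.
49.5 cm = 19.49 inches; × 11 = 214.37 → 214 rows.

Cast on 440 stitches; work 214 rows.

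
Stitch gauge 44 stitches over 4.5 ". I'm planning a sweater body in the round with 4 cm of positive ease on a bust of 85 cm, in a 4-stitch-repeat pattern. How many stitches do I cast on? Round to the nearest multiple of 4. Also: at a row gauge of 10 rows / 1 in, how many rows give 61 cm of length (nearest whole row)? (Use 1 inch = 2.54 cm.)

Finished = 85 + 4 = 89 cm.
89 cm × 1/2.54 = 35.04 inches.
44/4.5 = 9.778 sts per in; 35.04 × 9.778 = 342.61 sts.
Nearest multiple of 4 → 344.
61 cm = 24.02 inches; × 10 = 240.16 → 240 rows.

Cast on 344 stitches; work 240 rows.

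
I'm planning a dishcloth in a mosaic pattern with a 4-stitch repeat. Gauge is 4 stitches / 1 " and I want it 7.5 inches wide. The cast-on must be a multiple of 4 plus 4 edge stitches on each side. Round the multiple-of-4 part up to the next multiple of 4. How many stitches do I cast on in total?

4 / 1 = 4 sts per inch.
7.5 × 4 = 30.00 sts.
Less 8 edge sts → 22.00 for the repeat.
Next multiple of 4: 24.
Add back 8 edge sts → 32.

Cast on 32 stitches.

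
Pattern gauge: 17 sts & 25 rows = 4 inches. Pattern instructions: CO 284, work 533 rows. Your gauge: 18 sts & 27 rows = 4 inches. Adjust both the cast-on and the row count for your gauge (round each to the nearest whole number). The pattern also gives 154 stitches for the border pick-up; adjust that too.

Cast on 301 stitches; work 576 rows; border pick-up 163 stitches.

Stitches: 284 × 18/17 = 300.71 → 301.
Rows: 533 × 27/25 = 575.64 → 576.
border pick-up: 154 × 18/17 = 163.06 → 163.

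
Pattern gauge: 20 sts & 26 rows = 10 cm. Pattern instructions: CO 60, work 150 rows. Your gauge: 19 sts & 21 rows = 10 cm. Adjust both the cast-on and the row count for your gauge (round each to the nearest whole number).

Cast on 57 stitches; work 121 rows.

Stitches: 60 × 19/20 = 57.00 → 57.
Rows: 150 × 21/26 = 121.15 → 121.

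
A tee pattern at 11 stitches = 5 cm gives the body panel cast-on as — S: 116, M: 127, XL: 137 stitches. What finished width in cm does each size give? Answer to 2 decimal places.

S 52.73 cm; M 57.73 cm; XL 62.27 cm.

11/5 = 2.2 sts per cm.
S: 116 / 2.2 = 52.727 → 52.73 cm.
M: 127 / 2.2 = 57.727 → 57.73 cm.
XL: 137 / 2.2 = 62.273 → 62.27 cm.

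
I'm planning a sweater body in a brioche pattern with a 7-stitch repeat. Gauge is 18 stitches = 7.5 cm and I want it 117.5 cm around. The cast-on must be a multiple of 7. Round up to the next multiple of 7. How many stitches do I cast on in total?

18 / 7.5 = 2.4 sts per cm.
117.5 × 2.4 = 282.00 sts.
Next multiple of 7: 287.

CO 287 sts.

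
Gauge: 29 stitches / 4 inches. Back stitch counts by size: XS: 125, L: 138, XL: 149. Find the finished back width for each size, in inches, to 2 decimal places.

XS 17.24 inches; L 19.03 inches; XL 20.55 inches.

29/4 = 7.25 sts per in.
XS: 125 / 7.25 = 17.241 → 17.24 in.
L: 138 / 7.25 = 19.034 → 19.03 in.
XL: 149 / 7.25 = 20.552 → 20.55 in.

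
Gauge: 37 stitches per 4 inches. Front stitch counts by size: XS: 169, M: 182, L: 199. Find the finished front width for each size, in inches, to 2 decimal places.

37/4 = 9.25 sts per in.
XS: 169 / 9.25 = 18.270 → 18.27 in.
M: 182 / 9.25 = 19.676 → 19.68 in.
L: 199 / 9.25 = 21.514 → 21.51 in.

XS 18.27 inches; M 19.68 inches; L 21.51 inches.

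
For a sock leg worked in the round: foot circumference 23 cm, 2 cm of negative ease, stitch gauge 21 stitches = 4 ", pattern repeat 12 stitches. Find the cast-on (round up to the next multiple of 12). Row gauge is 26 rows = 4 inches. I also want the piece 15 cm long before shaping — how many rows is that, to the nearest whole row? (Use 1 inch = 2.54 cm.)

Cast on 48 stitches; work 38 rows.

Finished = 23 − 2 = 21 cm.
21 cm × 1/2.54 = 8.27 inches.
21/4 = 5.25 sts per in; 8.27 × 5.25 = 43.41 sts.
Next multiple of 12 → 48.
15 cm = 5.91 inches; × 6.5 = 38.39 → 38 rows.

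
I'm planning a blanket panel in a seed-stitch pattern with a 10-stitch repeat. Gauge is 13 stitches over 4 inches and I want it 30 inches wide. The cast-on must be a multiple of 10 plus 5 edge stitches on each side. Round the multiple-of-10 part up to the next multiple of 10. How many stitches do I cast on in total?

13 / 4 = 3.25 sts per inch.
30 × 3.25 = 97.50 sts.
Less 10 edge sts → 87.50 for the repeat.
Next multiple of 10: 90.
Add back 10 edge sts → 100.

Cast on 100 stitches.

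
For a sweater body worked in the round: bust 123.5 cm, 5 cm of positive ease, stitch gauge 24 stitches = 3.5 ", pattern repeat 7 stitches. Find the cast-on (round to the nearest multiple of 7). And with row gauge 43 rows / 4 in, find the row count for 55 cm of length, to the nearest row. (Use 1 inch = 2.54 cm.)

Cast on 350 stitches; work 233 rows.

Finished = 123.5 + 5 = 128.5 cm.
128.5 cm × 1/2.54 = 50.59 inches.
24/3.5 = 6.857 sts per in; 50.59 × 6.857 = 346.91 sts.
Nearest multiple of 7 → 350.
55 cm = 21.65 inches; × 10.75 = 232.78 → 233 rows.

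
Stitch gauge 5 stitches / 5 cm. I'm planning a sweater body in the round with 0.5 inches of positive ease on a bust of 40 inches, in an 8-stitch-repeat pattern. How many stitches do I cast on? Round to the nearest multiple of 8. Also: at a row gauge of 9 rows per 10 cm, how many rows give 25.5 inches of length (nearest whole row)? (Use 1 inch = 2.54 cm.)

Finished = 40 + 0.5 = 40.5 inches.
40.5 inches × 2.54 = 102.87 cm.
5/5 = 1 sts per cm; 102.87 × 1 = 102.87 sts.
Nearest multiple of 8 → 104.
25.5 inches = 64.77 cm; × 0.9 = 58.29 → 58 rows.

Cast on 104 stitches; work 58 rows.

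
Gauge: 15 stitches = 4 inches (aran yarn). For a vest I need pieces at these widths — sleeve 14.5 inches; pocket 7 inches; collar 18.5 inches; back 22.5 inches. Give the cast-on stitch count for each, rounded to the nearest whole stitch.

sleeve 54; pocket 26; collar 69; back 84.

Rate = 15/4 = 3.75 sts per in.
sleeve: 14.5 × 3.75 = 54.38 → 54.
pocket: 7 × 3.75 = 26.25 → 26.
collar: 18.5 × 3.75 = 69.38 → 69.
back: 22.5 × 3.75 = 84.38 → 84.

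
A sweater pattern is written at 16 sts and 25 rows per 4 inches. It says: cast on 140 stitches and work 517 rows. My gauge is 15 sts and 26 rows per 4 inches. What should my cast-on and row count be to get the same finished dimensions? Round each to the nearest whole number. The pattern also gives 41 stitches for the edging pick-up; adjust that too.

Stitches: 140 × 15/16 = 131.25 → 131.
Rows: 517 × 26/25 = 537.68 → 538.
edging pick-up: 41 × 15/16 = 38.44 → 38.

Cast on 131 stitches; work 538 rows; edging pick-up 38 stitches.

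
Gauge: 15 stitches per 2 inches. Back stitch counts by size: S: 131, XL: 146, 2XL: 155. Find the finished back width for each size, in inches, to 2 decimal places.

15/2 = 7.5 sts per in.
S: 131 / 7.5 = 17.467 → 17.47 in.
XL: 146 / 7.5 = 19.467 → 19.47 in.
2XL: 155 / 7.5 = 20.667 → 20.67 in.

S 17.47 inches; XL 19.47 inches; 2XL 20.67 inches.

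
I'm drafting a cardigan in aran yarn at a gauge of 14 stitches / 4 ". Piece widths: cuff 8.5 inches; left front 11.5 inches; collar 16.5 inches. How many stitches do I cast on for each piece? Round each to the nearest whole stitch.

Rate = 14/4 = 3.5 sts per in.
cuff: 8.5 × 3.5 = 29.75 → 30.
left front: 11.5 × 3.5 = 40.25 → 40.
collar: 16.5 × 3.5 = 57.75 → 58.

cuff 30; left front 40; collar 58.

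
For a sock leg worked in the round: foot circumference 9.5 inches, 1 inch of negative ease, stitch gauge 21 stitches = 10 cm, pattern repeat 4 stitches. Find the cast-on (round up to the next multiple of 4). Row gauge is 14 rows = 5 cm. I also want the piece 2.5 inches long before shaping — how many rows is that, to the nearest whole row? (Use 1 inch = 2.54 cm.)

Finished = 9.5 − 1 = 8.5 inches.
8.5 inches × 2.54 = 21.59 cm.
21/10 = 2.1 sts per cm; 21.59 × 2.1 = 45.34 sts.
Next multiple of 4 → 48.
2.5 inches = 6.35 cm; × 2.8 = 17.78 → 18 rows.

Cast on 48 stitches; work 18 rows.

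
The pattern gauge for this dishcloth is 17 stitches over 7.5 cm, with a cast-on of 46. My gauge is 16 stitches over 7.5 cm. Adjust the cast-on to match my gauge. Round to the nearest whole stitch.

Scale factor = 16 / 17 = 0.941.
46 × 16 / 17 = 43.29 sts.
→ 43 sts.

43 stitches.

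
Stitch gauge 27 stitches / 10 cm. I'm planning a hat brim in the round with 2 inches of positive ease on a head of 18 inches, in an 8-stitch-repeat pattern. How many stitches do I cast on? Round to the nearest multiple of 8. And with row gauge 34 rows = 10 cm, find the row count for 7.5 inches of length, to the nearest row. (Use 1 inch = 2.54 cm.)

Cast on 136 stitches; work 65 rows.

Finished = 18 + 2 = 20 inches.
20 inches × 2.54 = 50.80 cm.
27/10 = 2.7 sts per cm; 50.80 × 2.7 = 137.16 sts.
Nearest multiple of 8 → 136.
7.5 inches = 19.05 cm; × 3.4 = 64.77 → 65 rows.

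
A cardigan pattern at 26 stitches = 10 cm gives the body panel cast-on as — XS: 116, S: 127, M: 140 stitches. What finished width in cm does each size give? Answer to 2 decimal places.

XS 44.62 cm; S 48.85 cm; M 53.85 cm.

26/10 = 2.6 sts per cm.
XS: 116 / 2.6 = 44.615 → 44.62 cm.
S: 127 / 2.6 = 48.846 → 48.85 cm.
M: 140 / 2.6 = 53.846 → 53.85 cm.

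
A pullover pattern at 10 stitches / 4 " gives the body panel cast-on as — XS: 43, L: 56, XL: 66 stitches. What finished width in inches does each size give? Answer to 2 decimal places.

XS 17.20 inches; L 22.40 inches; XL 26.40 inches.

10/4 = 2.5 sts per in.
XS: 43 / 2.5 = 17.200 → 17.20 in.
L: 56 / 2.5 = 22.400 → 22.40 in.
XL: 66 / 2.5 = 26.400 → 26.40 in.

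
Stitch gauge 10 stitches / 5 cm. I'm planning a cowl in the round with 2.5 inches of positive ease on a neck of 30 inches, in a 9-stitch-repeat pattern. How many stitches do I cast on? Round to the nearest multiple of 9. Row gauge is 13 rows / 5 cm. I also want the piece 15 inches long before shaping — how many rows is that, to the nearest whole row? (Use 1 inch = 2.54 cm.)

Cast on 162 stitches; work 99 rows.

Finished = 30 + 2.5 = 32.5 inches.
32.5 inches × 2.54 = 82.55 cm.
10/5 = 2 sts per cm; 82.55 × 2 = 165.10 sts.
Nearest multiple of 9 → 162.
15 inches = 38.10 cm; × 2.6 = 99.06 → 99 rows.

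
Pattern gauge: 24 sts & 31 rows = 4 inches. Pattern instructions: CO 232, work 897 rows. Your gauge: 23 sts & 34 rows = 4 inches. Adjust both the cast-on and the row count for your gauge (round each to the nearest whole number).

Stitches: 232 × 23/24 = 222.33 → 222.
Rows: 897 × 34/31 = 983.81 → 984.

Cast on 222 stitches; work 984 rows.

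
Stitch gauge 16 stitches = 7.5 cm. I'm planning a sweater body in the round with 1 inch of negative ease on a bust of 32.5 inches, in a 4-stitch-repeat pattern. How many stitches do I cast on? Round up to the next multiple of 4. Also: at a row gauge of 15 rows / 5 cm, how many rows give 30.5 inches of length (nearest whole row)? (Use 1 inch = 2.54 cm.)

Cast on 172 stitches; work 232 rows.

Finished = 32.5 − 1 = 31.5 inches.
31.5 inches × 2.54 = 80.01 cm.
16/7.5 = 2.133 sts per cm; 80.01 × 2.133 = 170.69 sts.
Next multiple of 4 → 172.
30.5 inches = 77.47 cm; × 3 = 232.41 → 232 rows.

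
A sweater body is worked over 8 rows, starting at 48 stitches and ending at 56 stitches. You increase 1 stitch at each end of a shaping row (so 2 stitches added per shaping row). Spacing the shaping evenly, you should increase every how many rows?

Stitches to add: |56 − 48| = 8.
Shaping rows needed: 8 / 2 = 4.
8 rows / 4 = every 2 rows.

Increase every 2nd row.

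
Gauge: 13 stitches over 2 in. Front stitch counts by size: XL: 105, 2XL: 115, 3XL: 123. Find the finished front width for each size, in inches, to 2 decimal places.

XL 16.15 inches; 2XL 17.69 inches; 3XL 18.92 inches.

13/2 = 6.5 sts per in.
XL: 105 / 6.5 = 16.154 → 16.15 in.
2XL: 115 / 6.5 = 17.692 → 17.69 in.
3XL: 123 / 6.5 = 18.923 → 18.92 in.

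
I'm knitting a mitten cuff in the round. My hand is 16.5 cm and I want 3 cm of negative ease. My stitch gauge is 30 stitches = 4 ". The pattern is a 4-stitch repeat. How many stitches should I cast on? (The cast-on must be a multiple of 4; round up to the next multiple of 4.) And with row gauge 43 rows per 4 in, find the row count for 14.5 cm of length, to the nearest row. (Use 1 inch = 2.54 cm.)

Finished = 16.5 − 3 = 13.5 cm.
13.5 cm × 1/2.54 = 5.31 inches.
30/4 = 7.5 sts per in; 5.31 × 7.5 = 39.86 sts.
Next multiple of 4 → 40.
14.5 cm = 5.71 inches; × 10.75 = 61.37 → 61 rows.

Cast on 40 stitches; work 61 rows.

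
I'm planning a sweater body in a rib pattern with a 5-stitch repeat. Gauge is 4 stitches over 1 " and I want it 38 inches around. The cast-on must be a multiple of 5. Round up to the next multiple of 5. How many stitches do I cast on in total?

4 / 1 = 4 sts per inch.
38 × 4 = 152.00 sts.
Next multiple of 5: 155.

155 stitches.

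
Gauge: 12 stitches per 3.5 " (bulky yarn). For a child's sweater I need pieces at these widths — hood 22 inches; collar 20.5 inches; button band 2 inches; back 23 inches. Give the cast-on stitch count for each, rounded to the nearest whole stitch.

Rate = 12/3.5 = 3.429 sts per in.
hood: 22 × 3.429 = 75.43 → 75.
collar: 20.5 × 3.429 = 70.29 → 70.
button band: 2 × 3.429 = 6.86 → 7.
back: 23 × 3.429 = 78.86 → 79.

hood 75; collar 70; button band 7; back 79.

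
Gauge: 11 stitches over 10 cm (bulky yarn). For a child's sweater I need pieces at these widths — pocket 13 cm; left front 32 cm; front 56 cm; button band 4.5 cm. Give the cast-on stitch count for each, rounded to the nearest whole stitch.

pocket 14; left front 35; front 62; button band 5.

Rate = 11/10 = 1.1 sts per cm.
pocket: 13 × 1.1 = 14.30 → 14.
left front: 32 × 1.1 = 35.20 → 35.
front: 56 × 1.1 = 61.60 → 62.
button band: 4.5 × 1.1 = 4.95 → 5.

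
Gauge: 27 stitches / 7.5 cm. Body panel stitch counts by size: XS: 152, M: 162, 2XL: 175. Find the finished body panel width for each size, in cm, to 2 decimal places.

XS 42.22 cm; M 45.00 cm; 2XL 48.61 cm.

27/7.5 = 3.6 sts per cm.
XS: 152 / 3.6 = 42.222 → 42.22 cm.
M: 162 / 3.6 = 45.000 → 45.00 cm.
2XL: 175 / 3.6 = 48.611 → 48.61 cm.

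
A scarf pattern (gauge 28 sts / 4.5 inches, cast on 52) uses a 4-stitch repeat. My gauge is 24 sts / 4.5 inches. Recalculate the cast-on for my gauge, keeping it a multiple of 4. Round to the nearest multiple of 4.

52 × 24 / 28 = 44.57.
Nearest multiple of 4: 44.

44 stitches.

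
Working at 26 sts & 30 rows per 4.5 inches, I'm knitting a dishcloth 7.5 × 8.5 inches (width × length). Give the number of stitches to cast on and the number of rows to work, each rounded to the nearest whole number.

Cast on 43 stitches and work 57 rows.

Stitch gauge = 26/4.5 = 5.778 sts/in; 7.5 × 5.778 = 43.33 → 43 sts.
Row gauge = 30/4.5 = 6.667 rows/in; 8.5 × 6.667 = 56.67 → 57 rows.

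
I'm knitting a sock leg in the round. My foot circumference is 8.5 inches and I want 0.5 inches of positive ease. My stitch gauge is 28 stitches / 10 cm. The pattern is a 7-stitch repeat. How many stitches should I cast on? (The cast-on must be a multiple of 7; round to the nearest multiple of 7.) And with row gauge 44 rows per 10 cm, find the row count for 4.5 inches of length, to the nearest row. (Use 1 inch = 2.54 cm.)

Finished = 8.5 + 0.5 = 9 inches.
9 inches × 2.54 = 22.86 cm.
28/10 = 2.8 sts per cm; 22.86 × 2.8 = 64.01 sts.
Nearest multiple of 7 → 63.
4.5 inches = 11.43 cm; × 4.4 = 50.29 → 50 rows.

Cast on 63 stitches; work 50 rows.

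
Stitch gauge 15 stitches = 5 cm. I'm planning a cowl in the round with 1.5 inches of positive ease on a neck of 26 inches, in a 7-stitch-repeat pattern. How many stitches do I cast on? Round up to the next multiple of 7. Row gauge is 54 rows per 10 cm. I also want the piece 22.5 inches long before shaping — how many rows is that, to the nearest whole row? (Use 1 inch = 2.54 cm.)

Cast on 210 stitches; work 309 rows.

Finished = 26 + 1.5 = 27.5 inches.
27.5 inches × 2.54 = 69.85 cm.
15/5 = 3 sts per cm; 69.85 × 3 = 209.55 sts.
Next multiple of 7 → 210.
22.5 inches = 57.15 cm; × 5.4 = 308.61 → 309 rows.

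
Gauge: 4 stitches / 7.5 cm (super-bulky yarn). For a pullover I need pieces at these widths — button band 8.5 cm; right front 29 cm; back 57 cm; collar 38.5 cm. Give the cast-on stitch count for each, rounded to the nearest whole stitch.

Rate = 4/7.5 = 0.533 sts per cm.
button band: 8.5 × 0.533 = 4.53 → 5.
right front: 29 × 0.533 = 15.47 → 15.
back: 57 × 0.533 = 30.40 → 30.
collar: 38.5 × 0.533 = 20.53 → 21.

button band 5; right front 15; back 30; collar 21.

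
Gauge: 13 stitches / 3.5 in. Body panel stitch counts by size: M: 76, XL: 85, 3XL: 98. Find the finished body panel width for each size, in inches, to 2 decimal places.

M 20.46 inches; XL 22.88 inches; 3XL 26.38 inches.

13/3.5 = 3.714 sts per in.
M: 76 / 3.714 = 20.462 → 20.46 in.
XL: 85 / 3.714 = 22.885 → 22.88 in.
3XL: 98 / 3.714 = 26.385 → 26.38 in.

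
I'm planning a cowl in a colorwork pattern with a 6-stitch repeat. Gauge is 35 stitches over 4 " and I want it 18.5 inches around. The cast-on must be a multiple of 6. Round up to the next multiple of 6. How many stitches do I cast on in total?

35 / 4 = 8.75 sts per inch.
18.5 × 8.75 = 161.88 sts.
Next multiple of 6: 162.

Cast on 162 stitches.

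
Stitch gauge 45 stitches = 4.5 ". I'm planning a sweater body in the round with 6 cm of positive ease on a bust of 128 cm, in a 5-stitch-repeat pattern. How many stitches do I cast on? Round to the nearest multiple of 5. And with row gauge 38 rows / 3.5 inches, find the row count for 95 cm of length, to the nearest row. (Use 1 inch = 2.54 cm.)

Cast on 530 stitches; work 406 rows.

Finished = 128 + 6 = 134 cm.
134 cm × 1/2.54 = 52.76 inches.
45/4.5 = 10 sts per in; 52.76 × 10 = 527.56 sts.
Nearest multiple of 5 → 530.
95 cm = 37.40 inches; × 10.857 = 406.07 → 406 rows.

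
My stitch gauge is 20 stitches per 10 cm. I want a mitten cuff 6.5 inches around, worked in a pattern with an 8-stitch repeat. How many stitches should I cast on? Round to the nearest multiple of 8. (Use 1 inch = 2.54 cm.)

Cast on 32 stitches.

6.5 in = 6.5 × 2.54 = 16.51 cm.
20 / 10 = 2 sts/cm.
16.51 × 2 = 33.02 sts.
→ 32.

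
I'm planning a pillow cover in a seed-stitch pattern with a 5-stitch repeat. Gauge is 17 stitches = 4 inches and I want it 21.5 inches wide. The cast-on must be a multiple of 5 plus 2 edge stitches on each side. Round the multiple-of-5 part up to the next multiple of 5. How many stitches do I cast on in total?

Cast on 94 stitches.

17 / 4 = 4.25 sts per inch.
21.5 × 4.25 = 91.38 sts.
Less 4 edge sts → 87.38 for the repeat.
Next multiple of 5: 90.
Add back 4 edge sts → 94.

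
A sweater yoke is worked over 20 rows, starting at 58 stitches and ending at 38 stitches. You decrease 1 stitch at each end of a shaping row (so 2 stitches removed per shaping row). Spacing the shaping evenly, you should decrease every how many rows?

Stitches to remove: |38 − 58| = 20.
Shaping rows needed: 20 / 2 = 10.
20 rows / 10 = every 2 rows.

Decrease every 2nd row.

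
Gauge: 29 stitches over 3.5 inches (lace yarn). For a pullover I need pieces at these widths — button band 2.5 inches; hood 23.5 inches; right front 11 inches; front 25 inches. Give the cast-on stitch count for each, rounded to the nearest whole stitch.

button band 21; hood 195; right front 91; front 207.

Rate = 29/3.5 = 8.286 sts per in.
button band: 2.5 × 8.286 = 20.71 → 21.
hood: 23.5 × 8.286 = 194.71 → 195.
right front: 11 × 8.286 = 91.14 → 91.
front: 25 × 8.286 = 207.14 → 207.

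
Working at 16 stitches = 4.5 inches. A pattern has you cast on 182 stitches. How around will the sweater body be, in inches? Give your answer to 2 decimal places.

51.19 inches.

16 stitches / 4.5 inch = 3.556 stitches per inch.
182 / 3.556 = 51.188 inches.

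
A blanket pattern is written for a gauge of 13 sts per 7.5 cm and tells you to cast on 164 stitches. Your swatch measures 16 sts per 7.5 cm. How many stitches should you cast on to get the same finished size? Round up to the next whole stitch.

Scale factor = 16 / 13 = 1.231.
164 × 16 / 13 = 201.85 sts.
→ 202 sts.

CO 202 sts.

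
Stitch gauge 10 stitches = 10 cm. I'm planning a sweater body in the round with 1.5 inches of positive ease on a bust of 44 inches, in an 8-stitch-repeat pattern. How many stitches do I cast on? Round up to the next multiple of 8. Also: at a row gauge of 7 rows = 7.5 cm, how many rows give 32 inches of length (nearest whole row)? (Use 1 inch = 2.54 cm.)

Finished = 44 + 1.5 = 45.5 inches.
45.5 inches × 2.54 = 115.57 cm.
10/10 = 1 sts per cm; 115.57 × 1 = 115.57 sts.
Next multiple of 8 → 120.
32 inches = 81.28 cm; × 0.933 = 75.86 → 76 rows.

Cast on 120 stitches; work 76 rows.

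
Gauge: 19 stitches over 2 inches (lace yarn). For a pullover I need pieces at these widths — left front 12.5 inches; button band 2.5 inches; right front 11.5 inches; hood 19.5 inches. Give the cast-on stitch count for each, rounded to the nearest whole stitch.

left front 119; button band 24; right front 109; hood 185.

Rate = 19/2 = 9.5 sts per in.
left front: 12.5 × 9.5 = 118.75 → 119.
button band: 2.5 × 9.5 = 23.75 → 24.
right front: 11.5 × 9.5 = 109.25 → 109.
hood: 19.5 × 9.5 = 185.25 → 185.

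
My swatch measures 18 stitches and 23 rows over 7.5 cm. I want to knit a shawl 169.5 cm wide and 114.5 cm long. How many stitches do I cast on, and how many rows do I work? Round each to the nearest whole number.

Cast on 407 stitches and work 351 rows.

Stitch gauge = 18/7.5 = 2.4 sts/cm; 169.5 × 2.4 = 406.80 → 407 sts.
Row gauge = 23/7.5 = 3.067 rows/cm; 114.5 × 3.067 = 351.13 → 351 rows.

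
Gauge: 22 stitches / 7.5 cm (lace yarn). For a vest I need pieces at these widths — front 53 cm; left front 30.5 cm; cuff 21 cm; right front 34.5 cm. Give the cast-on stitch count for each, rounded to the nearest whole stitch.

front 155; left front 89; cuff 62; right front 101.

Rate = 22/7.5 = 2.933 sts per cm.
front: 53 × 2.933 = 155.47 → 155.
left front: 30.5 × 2.933 = 89.47 → 89.
cuff: 21 × 2.933 = 61.60 → 62.
right front: 34.5 × 2.933 = 101.20 → 101.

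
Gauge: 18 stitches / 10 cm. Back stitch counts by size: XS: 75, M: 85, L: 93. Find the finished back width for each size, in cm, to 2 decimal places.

XS 41.67 cm; M 47.22 cm; L 51.67 cm.

18/10 = 1.8 sts per cm.
XS: 75 / 1.8 = 41.667 → 41.67 cm.
M: 85 / 1.8 = 47.222 → 47.22 cm.
L: 93 / 1.8 = 51.667 → 51.67 cm.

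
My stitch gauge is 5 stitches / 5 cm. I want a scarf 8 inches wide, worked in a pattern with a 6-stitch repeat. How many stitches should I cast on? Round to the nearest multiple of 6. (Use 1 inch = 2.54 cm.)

CO 18 sts.

8 in = 8 × 2.54 = 20.32 cm.
5 / 5 = 1 sts/cm.
20.32 × 1 = 20.32 sts.
→ 18.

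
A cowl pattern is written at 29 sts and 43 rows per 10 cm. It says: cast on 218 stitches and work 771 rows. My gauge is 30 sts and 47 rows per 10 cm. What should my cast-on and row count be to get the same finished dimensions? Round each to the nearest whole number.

Stitches: 218 × 30/29 = 225.52 → 226.
Rows: 771 × 47/43 = 842.72 → 843.

Cast on 226 stitches; work 843 rows.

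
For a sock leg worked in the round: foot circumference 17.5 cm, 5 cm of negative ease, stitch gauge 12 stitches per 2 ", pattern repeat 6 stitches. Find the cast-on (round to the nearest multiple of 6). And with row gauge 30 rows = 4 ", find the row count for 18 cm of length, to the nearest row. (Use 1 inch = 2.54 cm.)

Finished = 17.5 − 5 = 12.5 cm.
12.5 cm × 1/2.54 = 4.92 inches.
12/2 = 6 sts per in; 4.92 × 6 = 29.53 sts.
Nearest multiple of 6 → 30.
18 cm = 7.09 inches; × 7.5 = 53.15 → 53 rows.

Cast on 30 stitches; work 53 rows.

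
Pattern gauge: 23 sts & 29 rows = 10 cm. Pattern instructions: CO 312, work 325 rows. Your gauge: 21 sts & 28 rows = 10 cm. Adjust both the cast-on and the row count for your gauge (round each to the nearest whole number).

Cast on 285 stitches; work 314 rows.

Stitches: 312 × 21/23 = 284.87 → 285.
Rows: 325 × 28/29 = 313.79 → 314.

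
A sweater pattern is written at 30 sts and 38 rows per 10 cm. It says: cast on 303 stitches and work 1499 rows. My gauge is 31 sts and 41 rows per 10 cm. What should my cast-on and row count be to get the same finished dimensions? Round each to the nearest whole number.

Stitches: 303 × 31/30 = 313.10 → 313.
Rows: 1499 × 41/38 = 1617.34 → 1617.

Cast on 313 stitches; work 1617 rows.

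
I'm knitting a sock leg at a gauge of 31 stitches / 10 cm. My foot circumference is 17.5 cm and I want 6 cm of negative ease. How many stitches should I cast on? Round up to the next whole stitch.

Finished = 17.5 − 6 = 11.5 cm.
31 / 10 = 3.1 sts per cm.
11.50 × 3.1 = 35.65 sts.
→ 36 sts.

36 stitches.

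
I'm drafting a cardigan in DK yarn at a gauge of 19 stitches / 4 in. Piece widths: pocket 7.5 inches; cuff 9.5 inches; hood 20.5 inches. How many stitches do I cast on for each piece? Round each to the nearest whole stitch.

Rate = 19/4 = 4.75 sts per in.
pocket: 7.5 × 4.75 = 35.62 → 36.
cuff: 9.5 × 4.75 = 45.12 → 45.
hood: 20.5 × 4.75 = 97.38 → 97.

pocket 36; cuff 45; hood 97.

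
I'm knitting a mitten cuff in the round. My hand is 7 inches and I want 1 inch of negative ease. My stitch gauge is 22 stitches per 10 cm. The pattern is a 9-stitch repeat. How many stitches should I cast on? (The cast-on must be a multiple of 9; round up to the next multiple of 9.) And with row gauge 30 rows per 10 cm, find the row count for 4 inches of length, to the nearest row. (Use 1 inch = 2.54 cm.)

Cast on 36 stitches; work 30 rows.

Finished = 7 − 1 = 6 inches.
6 inches × 2.54 = 15.24 cm.
22/10 = 2.2 sts per cm; 15.24 × 2.2 = 33.53 sts.
Next multiple of 9 → 36.
4 inches = 10.16 cm; × 3 = 30.48 → 30 rows.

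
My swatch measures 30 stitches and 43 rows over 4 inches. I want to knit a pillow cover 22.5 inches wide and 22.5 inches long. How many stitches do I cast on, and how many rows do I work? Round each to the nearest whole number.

Stitch gauge = 30/4 = 7.5 sts/in; 22.5 × 7.5 = 168.75 → 169 sts.
Row gauge = 43/4 = 10.75 rows/in; 22.5 × 10.75 = 241.88 → 242 rows.

Cast on 169 stitches and work 242 rows.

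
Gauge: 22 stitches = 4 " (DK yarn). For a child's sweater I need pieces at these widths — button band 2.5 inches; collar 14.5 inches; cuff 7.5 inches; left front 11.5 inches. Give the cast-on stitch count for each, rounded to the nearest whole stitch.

button band 14; collar 80; cuff 41; left front 63.

Rate = 22/4 = 5.5 sts per in.
button band: 2.5 × 5.5 = 13.75 → 14.
collar: 14.5 × 5.5 = 79.75 → 80.
cuff: 7.5 × 5.5 = 41.25 → 41.
left front: 11.5 × 5.5 = 63.25 → 63.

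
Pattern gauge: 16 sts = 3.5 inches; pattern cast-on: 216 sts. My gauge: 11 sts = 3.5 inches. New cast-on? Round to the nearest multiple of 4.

Cast on 148 stitches.

Scale factor = 11 / 16 = 0.688.
216 × 11 / 16 = 148.50 sts.
→ 148 sts.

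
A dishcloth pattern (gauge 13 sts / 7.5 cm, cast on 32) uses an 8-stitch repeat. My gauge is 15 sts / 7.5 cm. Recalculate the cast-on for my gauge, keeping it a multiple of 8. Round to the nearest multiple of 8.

40 stitches.

32 × 15 / 13 = 36.92.
Nearest multiple of 8: 40.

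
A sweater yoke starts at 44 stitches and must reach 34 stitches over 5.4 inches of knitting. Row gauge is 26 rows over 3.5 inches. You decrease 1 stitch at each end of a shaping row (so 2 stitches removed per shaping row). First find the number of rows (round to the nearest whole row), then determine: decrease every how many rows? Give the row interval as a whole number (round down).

Decrease every 8th row.

Rows = 5.4 × 7.429 = 40.1 → 40 rows.
Stitches to remove: 10 → 5 shaping rows (at 2 st each).
40 / 5 = 8.00 → every 8 rows.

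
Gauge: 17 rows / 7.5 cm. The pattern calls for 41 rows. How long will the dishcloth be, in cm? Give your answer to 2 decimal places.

17 rows / 7.5 cm = 2.267 rows per cm.
41 / 2.267 = 18.088 cm.

18.09 cm.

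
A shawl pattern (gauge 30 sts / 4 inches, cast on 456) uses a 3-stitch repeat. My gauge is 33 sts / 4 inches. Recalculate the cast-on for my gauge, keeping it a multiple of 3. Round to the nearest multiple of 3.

CO 501 sts.

456 × 33 / 30 = 501.60.
Nearest multiple of 3: 501.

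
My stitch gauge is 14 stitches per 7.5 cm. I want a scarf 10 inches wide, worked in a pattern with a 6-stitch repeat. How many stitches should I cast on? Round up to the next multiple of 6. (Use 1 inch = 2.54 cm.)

CO 48 sts.

10 in = 10 × 2.54 = 25.40 cm.
14 / 7.5 = 1.867 sts/cm.
25.40 × 1.867 = 47.41 sts.
→ 48.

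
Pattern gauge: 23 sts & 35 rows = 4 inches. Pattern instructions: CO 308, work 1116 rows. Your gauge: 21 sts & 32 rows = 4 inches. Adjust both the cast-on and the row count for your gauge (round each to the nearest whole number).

Cast on 281 stitches; work 1020 rows.

Stitches: 308 × 21/23 = 281.22 → 281.
Rows: 1116 × 32/35 = 1020.34 → 1020.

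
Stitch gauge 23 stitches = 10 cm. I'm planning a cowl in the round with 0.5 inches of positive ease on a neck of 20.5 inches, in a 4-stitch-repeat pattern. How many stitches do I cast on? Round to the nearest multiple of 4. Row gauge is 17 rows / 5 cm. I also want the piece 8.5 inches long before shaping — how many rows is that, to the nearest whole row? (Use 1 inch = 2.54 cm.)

Cast on 124 stitches; work 73 rows.

Finished = 20.5 + 0.5 = 21 inches.
21 inches × 2.54 = 53.34 cm.
23/10 = 2.3 sts per cm; 53.34 × 2.3 = 122.68 sts.
Nearest multiple of 4 → 124.
8.5 inches = 21.59 cm; × 3.4 = 73.41 → 73 rows.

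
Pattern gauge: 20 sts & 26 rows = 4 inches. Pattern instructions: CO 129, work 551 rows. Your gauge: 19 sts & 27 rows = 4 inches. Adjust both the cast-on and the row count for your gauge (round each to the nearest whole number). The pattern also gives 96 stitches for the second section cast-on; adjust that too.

Stitches: 129 × 19/20 = 122.55 → 123.
Rows: 551 × 27/26 = 572.19 → 572.
second section cast-on: 96 × 19/20 = 91.20 → 91.

Cast on 123 stitches; work 572 rows; second section cast-on 91 stitches.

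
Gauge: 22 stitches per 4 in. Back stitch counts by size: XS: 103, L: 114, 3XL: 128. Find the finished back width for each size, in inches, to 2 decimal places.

22/4 = 5.5 sts per in.
XS: 103 / 5.5 = 18.727 → 18.73 in.
L: 114 / 5.5 = 20.727 → 20.73 in.
3XL: 128 / 5.5 = 23.273 → 23.27 in.

XS 18.73 inches; L 20.73 inches; 3XL 23.27 inches.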